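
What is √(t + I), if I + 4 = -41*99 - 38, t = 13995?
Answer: √9894 ≈ 99.469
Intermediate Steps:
I = -4101 (I = -4 + (-41*99 - 38) = -4 + (-4059 - 38) = -4 - 4097 = -4101)
√(t + I) = √(13995 - 4101) = √9894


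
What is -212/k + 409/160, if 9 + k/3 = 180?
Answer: 175897/82080 ≈ 2.1430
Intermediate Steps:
k = 513 (k = -27 + 3*180 = -27 + 540 = 513)
-212/k + 409/160 = -212/513 + 409/160 = 175897/82080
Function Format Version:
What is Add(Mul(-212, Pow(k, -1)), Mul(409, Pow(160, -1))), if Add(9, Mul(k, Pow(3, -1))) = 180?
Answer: Rational(175897, 82080) ≈ 2.1430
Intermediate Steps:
k = 513 (k = Add(-27, Mul(3, 180)) = Add(-27, 540) = 513)
Add(Mul(-212, Pow(k, -1)), Mul(409, Pow(160, -1))) = Add(Mul(-212, Pow(513, -1)), Mul(409, Pow(160, -1))) = Add(Mul(-212, Rational(1, 513)), Mul(409, Rational(1, 160))) = Add(Rational(-212, 513), Rational(409, 160)) = Rational(175897, 82080)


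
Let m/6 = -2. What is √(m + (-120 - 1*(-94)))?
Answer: I*√38 ≈ 6.1644*I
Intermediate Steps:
m = -12 (m = 6*(-2) = -12)
√(m + (-120 - 1*(-94))) = √(-12 + (-120 - 1*(-94))) = √(-12 + (-120 + 94)) = √(-12 - 26) = √(-38) = I*√38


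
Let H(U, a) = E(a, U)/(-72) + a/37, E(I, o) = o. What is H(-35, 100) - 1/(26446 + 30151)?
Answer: 480788851/150774408 ≈ 3.1888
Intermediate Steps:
H(U, a) = -U/72 + a/37 (H(U, a) = U/(-72) + a/37 = U*(-1/72) + a*(1/37) = -U/72 + a/37)
H(-35, 100) - 1/(26446 + 30151) = (-1/72*(-35) + (1/37)*100) - 1/(26446 + 30151) = (35/72 + 100/37) - 1/56597 = 8495/2664 - 1*1/56597 = 8495/2664 - 1/56597 = 480788851/150774408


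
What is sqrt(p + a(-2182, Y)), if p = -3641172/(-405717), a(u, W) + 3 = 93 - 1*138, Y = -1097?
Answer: 2*I*sqrt(178439340443)/135239 ≈ 6.247*I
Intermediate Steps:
a(u, W) = -48 (a(u, W) = -3 + (93 - 1*138) = -3 + (93 - 138) = -3 - 45 = -48)
p = 1213724/135239 (p = -3641172*(-1/405717) = 1213724/135239 ≈ 8.9747)
sqrt(p + a(-2182, Y)) = sqrt(1213724/135239 - 48) = sqrt(-5277748/135239) = 2*I*sqrt(178439340443)/135239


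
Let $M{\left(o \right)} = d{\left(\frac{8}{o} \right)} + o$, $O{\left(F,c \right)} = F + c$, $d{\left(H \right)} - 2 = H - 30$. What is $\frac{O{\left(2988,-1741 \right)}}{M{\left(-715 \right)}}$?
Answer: $- \frac{891605}{531253} \approx -1.6783$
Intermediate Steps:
$d{\left(H \right)} = -28 + H$ ($d{\left(H \right)} = 2 + \left(H - 30\right) = 2 + \left(-30 + H\right) = -28 + H$)
$M{\left(o \right)} = -28 + o + \frac{8}{o}$ ($M{\left(o \right)} = \left(-28 + \frac{8}{o}\right) + o = -28 + o + \frac{8}{o}$)
$\frac{O{\left(2988,-1741 \right)}}{M{\left(-715 \right)}} = \frac{2988 - 1741}{-28 - 715 + \frac{8}{-715}} = \frac{1247}{-28 - 715 + 8 \left(- \frac{1}{715}\right)} = \frac{1247}{-28 - 715 - \frac{8}{715}} = \frac{1247}{- \frac{531253}{715}} = 1247 \left(- \frac{715}{531253}\right) = - \frac{891605}{531253}$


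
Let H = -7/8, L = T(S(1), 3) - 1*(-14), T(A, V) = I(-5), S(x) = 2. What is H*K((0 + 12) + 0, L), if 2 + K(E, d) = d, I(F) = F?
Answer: -49/8 ≈ -6.1250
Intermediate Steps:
T(A, V) = -5
L = 9 (L = -5 - 1*(-14) = -5 + 14 = 9)
K(E, d) = -2 + d
H = -7/8 (H = -7*⅛ = -7/8 ≈ -0.87500)
H*K((0 + 12) + 0, L) = -7*(-2 + 9)/8 = -7/8*7 = -49/8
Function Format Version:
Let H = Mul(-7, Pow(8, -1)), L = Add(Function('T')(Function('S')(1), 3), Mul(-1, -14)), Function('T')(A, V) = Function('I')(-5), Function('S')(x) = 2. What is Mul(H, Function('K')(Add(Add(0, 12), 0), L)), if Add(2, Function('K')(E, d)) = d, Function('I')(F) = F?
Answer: Rational(-49, 8) ≈ -6.1250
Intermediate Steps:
Function('T')(A, V) = -5
L = 9 (L = Add(-5, Mul(-1, -14)) = Add(-5, 14) = 9)
Function('K')(E, d) = Add(-2, d)
H = Rational(-7, 8) (H = Mul(-7, Rational(1, 8)) = Rational(-7, 8) ≈ -0.87500)
Mul(H, Function('K')(Add(Add(0, 12), 0), L)) = Mul(Rational(-7, 8), Add(-2, 9)) = Mul(Rational(-7, 8), 7) = Rational(-49, 8)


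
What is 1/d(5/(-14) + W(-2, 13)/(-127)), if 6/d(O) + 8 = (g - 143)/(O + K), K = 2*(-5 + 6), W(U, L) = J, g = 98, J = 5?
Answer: -51409/8553 ≈ -6.0106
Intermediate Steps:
W(U, L) = 5
K = 2 (K = 2*1 = 2)
d(O) = 6/(-8 - 45/(2 + O)) (d(O) = 6/(-8 + (98 - 143)/(O + 2)) = 6/(-8 - 45/(2 + O)))
1/d(5/(-14) + W(-2, 13)/(-127)) = 1/(6*(-2 - (5/(-14) + 5/(-127)))/(61 + 8*(5/(-14) + 5/(-127)))) = 1/(6*(-2 - (5*(-1/14) + 5*(-1/127)))/(61 + 8*(5*(-1/14) + 5*(-1/127)))) = 1/(6*(-2 - (-5/14 - 5/127))/(61 + 8*(-5/14 - 5/127))) = 1/(6*(-2 - 1*(-705/1778))/(61 + 8*(-705/1778))) = 1/(6*(-2 + 705/1778)/(61 - 2820/889)) = 1/(6*(-2851/1778)/(51409/889)) = 1/(6*(889/51409)*(-2851/1778)) = 1/(-8553/51409) = -51409/8553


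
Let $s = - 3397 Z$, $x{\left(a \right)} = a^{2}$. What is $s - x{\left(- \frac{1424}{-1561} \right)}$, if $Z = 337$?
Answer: $- \frac{2789533424645}{2436721} \approx -1.1448 \cdot 10^{6}$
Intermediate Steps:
$s = -1144789$ ($s = \left(-3397\right) 337 = -1144789$)
$s - x{\left(- \frac{1424}{-1561} \right)} = -1144789 - \left(- \frac{1424}{-1561}\right)^{2} = -1144789 - \left(\left(-1424\right) \left(- \frac{1}{1561}\right)\right)^{2} = -1144789 - \left(\frac{1424}{1561}\right)^{2} = -1144789 - \frac{2027776}{2436721} = - \frac{2789533424645}{2436721}$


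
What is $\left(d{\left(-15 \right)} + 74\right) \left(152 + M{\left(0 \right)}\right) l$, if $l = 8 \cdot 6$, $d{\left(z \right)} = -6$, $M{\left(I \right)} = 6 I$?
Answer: $496128$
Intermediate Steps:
$l = 48$
$\left(d{\left(-15 \right)} + 74\right) \left(152 + M{\left(0 \right)}\right) l = \left(-6 + 74\right) \left(152 + 6 \cdot 0\right) 48 = 68 \left(152 + 0\right) 48 = 68 \cdot 152 \cdot 48 = 10336 \cdot 48 = 496128$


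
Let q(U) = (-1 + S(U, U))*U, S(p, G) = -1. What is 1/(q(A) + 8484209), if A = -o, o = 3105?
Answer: 1/8490419 ≈ 1.1778e-7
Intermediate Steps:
A = -3105 (A = -1*3105 = -3105)
q(U) = -2*U (q(U) = (-1 - 1)*U = -2*U)
1/(q(A) + 8484209) = 1/(-2*(-3105) + 8484209) = 1/(6210 + 8484209) = 1/8490419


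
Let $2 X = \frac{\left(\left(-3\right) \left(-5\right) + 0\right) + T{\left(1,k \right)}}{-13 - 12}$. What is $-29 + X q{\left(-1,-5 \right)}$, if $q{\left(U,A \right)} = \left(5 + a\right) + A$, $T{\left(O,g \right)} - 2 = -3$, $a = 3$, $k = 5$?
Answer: $- \frac{746}{25} \approx -29.84$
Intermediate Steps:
$T{\left(O,g \right)} = -1$ ($T{\left(O,g \right)} = 2 - 3 = -1$)
$X = - \frac{7}{25}$ ($X = \frac{\left(\left(\left(-3\right) \left(-5\right) + 0\right) - 1\right) \frac{1}{-13 - 12}}{2} = \frac{\left(\left(15 + 0\right) - 1\right) \frac{1}{-25}}{2} = \frac{\left(15 - 1\right) \left(- \frac{1}{25}\right)}{2} = \frac{14 \left(- \frac{1}{25}\right)}{2} = \frac{1}{2} \left(- \frac{14}{25}\right) = - \frac{7}{25} \approx -0.28$)
$q{\left(U,A \right)} = 8 + A$ ($q{\left(U,A \right)} = \left(5 + 3\right) + A = 8 + A$)
$-29 + X q{\left(-1,-5 \right)} = -29 - \frac{7 \left(8 - 5\right)}{25} = -29 - \frac{21}{25} = - \frac{746}{25}$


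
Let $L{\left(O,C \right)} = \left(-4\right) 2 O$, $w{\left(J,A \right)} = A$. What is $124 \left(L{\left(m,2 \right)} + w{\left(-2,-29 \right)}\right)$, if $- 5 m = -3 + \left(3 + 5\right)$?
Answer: $-2604$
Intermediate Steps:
$m = -1$ ($m = - \frac{-3 + \left(3 + 5\right)}{5} = - \frac{-3 + 8}{5} = \left(- \frac{1}{5}\right) 5 = -1$)
$L{\left(O,C \right)} = - 8 O$
$124 \left(L{\left(m,2 \right)} + w{\left(-2,-29 \right)}\right) = 124 \left(\left(-8\right) \left(-1\right) - 29\right) = 124 \left(8 - 29\right) = 124 \left(-21\right) = -2604$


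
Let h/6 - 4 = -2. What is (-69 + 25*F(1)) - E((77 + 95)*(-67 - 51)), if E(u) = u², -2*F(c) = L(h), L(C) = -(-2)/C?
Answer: -4943132245/12 ≈ -4.1193e+8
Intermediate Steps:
h = 12 (h = 24 + 6*(-2) = 24 - 12 = 12)
L(C) = 2/C
F(c) = -1/12
(-69 + 25*F(1)) - E((77 + 95)*(-67 - 51)) = (-69 + 25*(-1/12)) - ((77 + 95)*(-67 - 51))² = (-69 - 25/12) - (172*(-118))² = -853/12 - 1*(-20296)² = -853/12 - 1*411927616 = -853/12 - 411927616 = -4943132245/12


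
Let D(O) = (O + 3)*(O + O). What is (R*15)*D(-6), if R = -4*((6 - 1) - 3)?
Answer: -4320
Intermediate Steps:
D(O) = 2*O*(3 + O) (D(O) = (3 + O)*(2*O) = 2*O*(3 + O))
R = -8 (R = -4*(5 - 3) = -4*2 = -8)
(R*15)*D(-6) = (-8*15)*(2*(-6)*(3 - 6)) = -240*(-6)*(-3) = -120*36 = -4320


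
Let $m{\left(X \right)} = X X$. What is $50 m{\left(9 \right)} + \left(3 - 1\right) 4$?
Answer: $4058$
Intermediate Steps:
$m{\left(X \right)} = X^{2}$
$50 m{\left(9 \right)} + \left(3 - 1\right) 4 = 50 \cdot 9^{2} + \left(3 - 1\right) 4 = 50 \cdot 81 + 2 \cdot 4 = 4050 + 8 = 4058$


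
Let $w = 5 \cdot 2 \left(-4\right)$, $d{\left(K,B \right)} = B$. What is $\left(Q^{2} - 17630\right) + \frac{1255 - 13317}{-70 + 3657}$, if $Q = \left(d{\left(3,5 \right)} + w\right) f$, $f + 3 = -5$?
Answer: $\frac{217969928}{3587} \approx 60767.0$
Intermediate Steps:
$w = -40$ ($w = 10 \left(-4\right) = -40$)
$f = -8$ ($f = -3 - 5 = -8$)
$Q = 280$ ($Q = \left(5 - 40\right) \left(-8\right) = \left(-35\right) \left(-8\right) = 280$)
$\left(Q^{2} - 17630\right) + \frac{1255 - 13317}{-70 + 3657} = \left(280^{2} - 17630\right) + \frac{1255 - 13317}{-70 + 3657} = \left(78400 - 17630\right) - \frac{12062}{3587} = 60770 - \frac{12062}{3587} = \frac{217969928}{3587}$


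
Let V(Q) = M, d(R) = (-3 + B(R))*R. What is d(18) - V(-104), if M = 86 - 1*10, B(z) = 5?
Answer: -40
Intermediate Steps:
M = 76 (M = 86 - 10 = 76)
d(R) = 2*R (d(R) = (-3 + 5)*R = 2*R)
V(Q) = 76
d(18) - V(-104) = 2*18 - 1*76 = 36 - 76 = -40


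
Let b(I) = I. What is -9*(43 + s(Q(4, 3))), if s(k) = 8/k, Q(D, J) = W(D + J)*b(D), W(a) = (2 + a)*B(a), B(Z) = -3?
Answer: -1159/3 ≈ -386.33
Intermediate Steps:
W(a) = -6 - 3*a (W(a) = (2 + a)*(-3) = -6 - 3*a)
Q(D, J) = D*(-6 - 3*D - 3*J) (Q(D, J) = (-6 - 3*(D + J))*D = (-6 + (-3*D - 3*J))*D = (-6 - 3*D - 3*J)*D = D*(-6 - 3*D - 3*J))
-9*(43 + s(Q(4, 3))) = -9*(43 + 8/((3*4*(-2 - 1*4 - 1*3)))) = -9*(43 + 8/((3*4*(-2 - 4 - 3)))) = -9*(43 + 8/((3*4*(-9)))) = -9*(43 + 8/(-108)) = -9*(43 + 8*(-1/108)) = -9*(43 - 2/27) = -9*1159/27 = -1159/3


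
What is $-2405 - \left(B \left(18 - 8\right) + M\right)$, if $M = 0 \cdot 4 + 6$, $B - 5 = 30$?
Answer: $-2761$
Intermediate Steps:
$B = 35$ ($B = 5 + 30 = 35$)
$M = 6$ ($M = 0 + 6 = 6$)
$-2405 - \left(B \left(18 - 8\right) + M\right) = -2405 - \left(35 \left(18 - 8\right) + 6\right) = -2405 - \left(35 \cdot 10 + 6\right) = -2405 - \left(350 + 6\right) = -2405 - 356 = -2761$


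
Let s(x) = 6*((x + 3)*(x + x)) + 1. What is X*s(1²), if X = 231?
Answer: 11319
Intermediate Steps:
s(x) = 1 + 12*x*(3 + x) (s(x) = 6*((3 + x)*(2*x)) + 1 = 6*(2*x*(3 + x)) + 1 = 12*x*(3 + x) + 1 = 1 + 12*x*(3 + x))
X*s(1²) = 231*(1 + 12*(1²)² + 36*1²) = 231*(1 + 12*1² + 36*1) = 231*(1 + 12*1 + 36) = 231*(1 + 12 + 36) = 231*49 = 11319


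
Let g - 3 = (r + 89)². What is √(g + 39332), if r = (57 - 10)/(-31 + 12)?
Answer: √16902671/19 ≈ 216.38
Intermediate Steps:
r = -47/19 (r = 47/(-19) = 47*(-1/19) = -47/19 ≈ -2.4737)
g = 2703819/361 (g = 3 + (-47/19 + 89)² = 3 + (1644/19)² = 3 + 2702736/361 = 2703819/361 ≈ 7489.8)
√(g + 39332) = √(2703819/361 + 39332) = √(16902671/361) = √16902671/19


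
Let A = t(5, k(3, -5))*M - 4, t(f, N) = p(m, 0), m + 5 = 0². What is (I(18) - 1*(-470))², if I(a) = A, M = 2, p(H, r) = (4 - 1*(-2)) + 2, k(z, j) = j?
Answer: 232324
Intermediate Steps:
m = -5 (m = -5 + 0² = -5 + 0 = -5)
p(H, r) = 8 (p(H, r) = (4 + 2) + 2 = 6 + 2 = 8)
t(f, N) = 8
A = 12 (A = 8*2 - 4 = 16 - 4 = 12)
I(a) = 12
(I(18) - 1*(-470))² = (12 - 1*(-470))² = (12 + 470)² = 482² = 232324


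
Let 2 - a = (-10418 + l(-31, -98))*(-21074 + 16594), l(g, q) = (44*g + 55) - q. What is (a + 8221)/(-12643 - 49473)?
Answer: 52089697/62116 ≈ 838.59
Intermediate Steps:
l(g, q) = 55 - q + 44*g (l(g, q) = (55 + 44*g) - q = 55 - q + 44*g)
a = -52097918 (a = 2 - (-10418 + (55 - 1*(-98) + 44*(-31)))*(-21074 + 16594) = 2 - (-10418 + (55 + 98 - 1364))*(-4480) = 2 - (-10418 - 1211)*(-4480) = 2 - (-11629)*(-4480) = 2 - 1*52097920 = 2 - 52097920 = -52097918)
(a + 8221)/(-12643 - 49473) = (-52097918 + 8221)/(-12643 - 49473) = -52089697/(-62116) = -52089697*(-1/62116) = 52089697/62116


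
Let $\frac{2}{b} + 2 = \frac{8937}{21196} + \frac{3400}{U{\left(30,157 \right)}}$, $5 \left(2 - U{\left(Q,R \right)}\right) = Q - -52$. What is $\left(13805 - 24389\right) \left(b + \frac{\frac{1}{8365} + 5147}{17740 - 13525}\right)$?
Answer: $- \frac{195426779629790016}{15225816688025} \approx -12835.0$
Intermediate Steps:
$U{\left(Q,R \right)} = - \frac{42}{5} - \frac{Q}{5}$ ($U{\left(Q,R \right)} = 2 - \frac{Q - -52}{5} = 2 - \frac{Q + 52}{5} = 2 - \frac{52 + Q}{5} = 2 - \left(\frac{52}{5} + \frac{Q}{5}\right) = - \frac{42}{5} - \frac{Q}{5}$)
$b = - \frac{381528}{45342595}$ ($b = \frac{2}{-2 + \left(\frac{8937}{21196} + \frac{3400}{- \frac{42}{5} - 6}\right)} = \frac{2}{-2 + \left(8937 \cdot \frac{1}{21196} + \frac{3400}{- \frac{42}{5} - 6}\right)} = \frac{2}{-2 + \left(\frac{8937}{21196} + \frac{3400}{- \frac{72}{5}}\right)} = \frac{2}{-2 + \left(\frac{8937}{21196} + 3400 \left(- \frac{5}{72}\right)\right)} = \frac{2}{-2 + \left(\frac{8937}{21196} - \frac{2125}{9}\right)} = \frac{2}{-2 - \frac{44961067}{190764}} = \frac{2}{- \frac{45342595}{190764}} = 2 \left(- \frac{190764}{45342595}\right) = - \frac{381528}{45342595} \approx -0.0084143$)
$\left(13805 - 24389\right) \left(b + \frac{\frac{1}{8365} + 5147}{17740 - 13525}\right) = \left(13805 - 24389\right) \left(- \frac{381528}{45342595} + \frac{\frac{1}{8365} + 5147}{17740 - 13525}\right) = - 10584 \left(- \frac{381528}{45342595} + \frac{\frac{1}{8365} + 5147}{4215}\right) = - 10584 \left(- \frac{381528}{45342595} + \frac{43054656}{8365} \cdot \frac{1}{4215}\right) = - 10584 \left(- \frac{381528}{45342595} + \frac{14351552}{11752825}\right) = \left(-10584\right) \frac{129250515628168}{106580716816175} = - \frac{195426779629790016}{15225816688025}$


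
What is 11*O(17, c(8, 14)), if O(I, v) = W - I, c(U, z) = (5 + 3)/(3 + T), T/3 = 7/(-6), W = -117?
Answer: -1474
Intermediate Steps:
T = -7/2 (T = 3*(7/(-6)) = 3*(7*(-1/6)) = 3*(-7/6) = -7/2 ≈ -3.5000)
c(U, z) = -16 (c(U, z) = (5 + 3)/(3 - 7/2) = 8/(-1/2) = 8*(-2) = -16)
O(I, v) = -117 - I
11*O(17, c(8, 14)) = 11*(-117 - 1*17) = 11*(-117 - 17) = 11*(-134) = -1474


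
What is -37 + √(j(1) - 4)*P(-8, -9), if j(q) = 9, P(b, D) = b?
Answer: -37 - 8*√5 ≈ -54.889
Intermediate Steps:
-37 + √(j(1) - 4)*P(-8, -9) = -37 + √(9 - 4)*(-8) = -37 + √5*(-8) = -37 - 8*√5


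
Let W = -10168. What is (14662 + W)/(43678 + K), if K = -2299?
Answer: 1498/13793 ≈ 0.10861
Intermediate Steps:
(14662 + W)/(43678 + K) = (14662 - 10168)/(43678 - 2299) = 4494/41379 = 4494*(1/41379) = 1498/13793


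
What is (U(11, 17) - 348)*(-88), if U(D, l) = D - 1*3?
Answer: 29920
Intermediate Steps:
U(D, l) = -3 + D (U(D, l) = D - 3 = -3 + D)
(U(11, 17) - 348)*(-88) = ((-3 + 11) - 348)*(-88) = (8 - 348)*(-88) = -340*(-88) = 29920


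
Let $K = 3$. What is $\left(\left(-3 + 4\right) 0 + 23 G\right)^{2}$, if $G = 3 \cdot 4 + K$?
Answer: $119025$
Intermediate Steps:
$G = 15$ ($G = 3 \cdot 4 + 3 = 12 + 3 = 15$)
$\left(\left(-3 + 4\right) 0 + 23 G\right)^{2} = \left(\left(-3 + 4\right) 0 + 23 \cdot 15\right)^{2} = \left(1 \cdot 0 + 345\right)^{2} = \left(0 + 345\right)^{2} = 345^{2} = 119025$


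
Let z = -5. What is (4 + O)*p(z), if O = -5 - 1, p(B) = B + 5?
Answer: 0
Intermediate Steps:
p(B) = 5 + B
O = -6
(4 + O)*p(z) = (4 - 6)*(5 - 5) = -2*0 = 0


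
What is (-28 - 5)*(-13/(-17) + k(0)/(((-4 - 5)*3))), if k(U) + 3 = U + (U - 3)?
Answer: -1661/51 ≈ -32.569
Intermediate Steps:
k(U) = -6 + 2*U (k(U) = -3 + (U + (U - 3)) = -3 + (U + (-3 + U)) = -3 + (-3 + 2*U) = -6 + 2*U)
(-28 - 5)*(-13/(-17) + k(0)/(((-4 - 5)*3))) = (-28 - 5)*(-13/(-17) + (-6 + 2*0)/(((-4 - 5)*3))) = -33*(-13*(-1/17) + (-6 + 0)/((-9*3))) = -33*(13/17 - 6/(-27)) = -33*(13/17 - 6*(-1/27)) = -33*(13/17 + 2/9) = -33*151/153 = -1661/51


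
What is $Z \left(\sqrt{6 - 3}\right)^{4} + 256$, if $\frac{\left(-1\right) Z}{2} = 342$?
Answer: $-5900$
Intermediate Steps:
$Z = -684$ ($Z = \left(-2\right) 342 = -684$)
$Z \left(\sqrt{6 - 3}\right)^{4} + 256 = - 684 \left(\sqrt{6 - 3}\right)^{4} + 256 = - 684 \left(\sqrt{3}\right)^{4} + 256 = \left(-684\right) 9 + 256 = -6156 + 256 = -5900$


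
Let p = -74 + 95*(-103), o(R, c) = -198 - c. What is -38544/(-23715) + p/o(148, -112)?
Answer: 79040323/679830 ≈ 116.26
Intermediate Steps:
p = -9859 (p = -74 - 9785 = -9859)
-38544/(-23715) + p/o(148, -112) = -38544/(-23715) - 9859/(-198 - 1*(-112)) = -38544*(-1/23715) - 9859/(-198 + 112) = 12848/7905 - 9859/(-86) = 12848/7905 - 9859*(-1/86) = 12848/7905 + 9859/86 = 79040323/679830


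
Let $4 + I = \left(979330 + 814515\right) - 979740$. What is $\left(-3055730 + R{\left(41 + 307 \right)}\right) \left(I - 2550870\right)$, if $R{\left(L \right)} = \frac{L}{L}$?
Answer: $5307095399601$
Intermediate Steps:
$I = 814101$ ($I = -4 + \left(\left(979330 + 814515\right) - 979740\right) = -4 + \left(1793845 - 979740\right) = -4 + 814105 = 814101$)
$R{\left(L \right)} = 1$
$\left(-3055730 + R{\left(41 + 307 \right)}\right) \left(I - 2550870\right) = \left(-3055730 + 1\right) \left(814101 - 2550870\right) = \left(-3055729\right) \left(-1736769\right) = 5307095399601$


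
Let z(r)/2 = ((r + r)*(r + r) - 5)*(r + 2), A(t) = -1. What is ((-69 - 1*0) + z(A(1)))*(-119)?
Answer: 8449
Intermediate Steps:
z(r) = 2*(-5 + 4*r**2)*(2 + r) (z(r) = 2*(((r + r)*(r + r) - 5)*(r + 2)) = 2*(((2*r)*(2*r) - 5)*(2 + r)) = 2*((4*r**2 - 5)*(2 + r)) = 2*((-5 + 4*r**2)*(2 + r)) = 2*(-5 + 4*r**2)*(2 + r))
((-69 - 1*0) + z(A(1)))*(-119) = ((-69 - 1*0) + (-20 - 10*(-1) + 8*(-1)**3 + 16*(-1)**2))*(-119) = ((-69 + 0) + (-20 + 10 + 8*(-1) + 16*1))*(-119) = (-69 + (-20 + 10 - 8 + 16))*(-119) = (-69 - 2)*(-119) = -71*(-119) = 8449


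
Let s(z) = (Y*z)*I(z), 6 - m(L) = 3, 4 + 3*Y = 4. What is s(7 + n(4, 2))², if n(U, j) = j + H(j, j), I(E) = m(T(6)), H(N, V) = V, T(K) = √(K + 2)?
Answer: 0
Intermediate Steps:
Y = 0 (Y = -4/3 + (⅓)*4 = -4/3 + 4/3 = 0)
T(K) = √(2 + K)
m(L) = 3 (m(L) = 6 - 1*3 = 6 - 3 = 3)
I(E) = 3
n(U, j) = 2*j (n(U, j) = j + j = 2*j)
s(z) = 0 (s(z) = (0*z)*3 = 0*3 = 0)
s(7 + n(4, 2))² = 0² = 0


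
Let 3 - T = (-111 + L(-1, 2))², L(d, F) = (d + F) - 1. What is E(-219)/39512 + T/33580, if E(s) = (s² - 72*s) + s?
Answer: 205744623/165851620 ≈ 1.2405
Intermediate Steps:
L(d, F) = -1 + F + d (L(d, F) = (F + d) - 1 = -1 + F + d)
E(s) = s² - 71*s
T = -12318 (T = 3 - (-111 + (-1 + 2 - 1))² = 3 - (-111 + 0)² = 3 - 1*(-111)² = 3 - 1*12321 = 3 - 12321 = -12318)
E(-219)/39512 + T/33580 = -219*(-71 - 219)/39512 - 12318/33580 = -219*(-290)*(1/39512) - 12318*1/33580 = 63510*(1/39512) - 6159/16790 = 31755/19756 - 6159/16790 = 205744623/165851620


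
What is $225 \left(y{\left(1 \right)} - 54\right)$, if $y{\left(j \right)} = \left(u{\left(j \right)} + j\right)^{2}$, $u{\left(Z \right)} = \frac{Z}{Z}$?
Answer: $-11250$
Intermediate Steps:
$u{\left(Z \right)} = 1$
$y{\left(j \right)} = \left(1 + j\right)^{2}$
$225 \left(y{\left(1 \right)} - 54\right) = 225 \left(\left(1 + 1\right)^{2} - 54\right) = 225 \left(2^{2} - 54\right) = 225 \left(4 - 54\right) = 225 \left(-50\right) = -11250$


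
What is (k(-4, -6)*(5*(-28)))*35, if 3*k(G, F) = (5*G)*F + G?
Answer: -568400/3 ≈ -1.8947e+5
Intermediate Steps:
k(G, F) = G/3 + 5*F*G/3 (k(G, F) = ((5*G)*F + G)/3 = (5*F*G + G)/3 = (G + 5*F*G)/3 = G/3 + 5*F*G/3)
(k(-4, -6)*(5*(-28)))*35 = (((⅓)*(-4)*(1 + 5*(-6)))*(5*(-28)))*35 = (((⅓)*(-4)*(1 - 30))*(-140))*35 = (((⅓)*(-4)*(-29))*(-140))*35 = ((116/3)*(-140))*35 = -16240/3*35 = -568400/3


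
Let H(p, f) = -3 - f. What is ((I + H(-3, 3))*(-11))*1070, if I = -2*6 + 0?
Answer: 211860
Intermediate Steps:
I = -12 (I = -12 + 0 = -12)
((I + H(-3, 3))*(-11))*1070 = ((-12 + (-3 - 1*3))*(-11))*1070 = ((-12 + (-3 - 3))*(-11))*1070 = ((-12 - 6)*(-11))*1070 = -18*(-11)*1070 = 198*1070 = 211860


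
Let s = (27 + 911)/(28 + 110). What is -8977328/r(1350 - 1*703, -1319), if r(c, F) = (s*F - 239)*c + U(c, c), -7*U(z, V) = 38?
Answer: 1084012356/719094895 ≈ 1.5075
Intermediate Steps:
U(z, V) = -38/7 (U(z, V) = -1/7*38 = -38/7)
s = 469/69 (s = 938/138 = 938*(1/138) = 469/69 ≈ 6.7971)
r(c, F) = -38/7 + c*(-239 + 469*F/69) (r(c, F) = (469*F/69 - 239)*c - 38/7 = (-239 + 469*F/69)*c - 38/7 = c*(-239 + 469*F/69) - 38/7 = -38/7 + c*(-239 + 469*F/69))
-8977328/r(1350 - 1*703, -1319) = -8977328/(-38/7 - 239*(1350 - 1*703) + (469/69)*(-1319)*(1350 - 1*703)) = -8977328/(-38/7 - 239*(1350 - 703) + (469/69)*(-1319)*(1350 - 703)) = -8977328/(-38/7 - 239*647 + (469/69)*(-1319)*647) = -8977328/(-38/7 - 154633 - 400241317/69) = -8977328/(-2876379580/483) = -8977328*(-483/2876379580) = 1084012356/719094895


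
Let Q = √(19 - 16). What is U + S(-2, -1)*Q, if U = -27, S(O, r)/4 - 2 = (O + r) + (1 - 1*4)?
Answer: -27 - 16*√3 ≈ -54.713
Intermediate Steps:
S(O, r) = -4 + 4*O + 4*r (S(O, r) = 8 + 4*((O + r) + (1 - 1*4)) = 8 + 4*((O + r) + (1 - 4)) = 8 + 4*((O + r) - 3) = 8 + 4*(-3 + O + r) = 8 + (-12 + 4*O + 4*r) = -4 + 4*O + 4*r)
Q = √3 ≈ 1.7320
U + S(-2, -1)*Q = -27 + (-4 + 4*(-2) + 4*(-1))*√3 = -27 + (-4 - 8 - 4)*√3 = -27 - 16*√3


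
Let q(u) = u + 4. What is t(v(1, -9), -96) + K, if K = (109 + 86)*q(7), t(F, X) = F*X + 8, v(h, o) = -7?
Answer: 2825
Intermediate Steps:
q(u) = 4 + u
t(F, X) = 8 + F*X
K = 2145 (K = (109 + 86)*(4 + 7) = 195*11 = 2145)
t(v(1, -9), -96) + K = (8 - 7*(-96)) + 2145 = (8 + 672) + 2145 = 680 + 2145 = 2825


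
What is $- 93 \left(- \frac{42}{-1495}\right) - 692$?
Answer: $- \frac{1038446}{1495} \approx -694.61$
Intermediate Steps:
$- 93 \left(- \frac{42}{-1495}\right) - 692 = - 93 \left(\left(-42\right) \left(- \frac{1}{1495}\right)\right) - 692 = \left(-93\right) \frac{42}{1495} - 692 = - \frac{3906}{1495} - 692 = - \frac{1038446}{1495}$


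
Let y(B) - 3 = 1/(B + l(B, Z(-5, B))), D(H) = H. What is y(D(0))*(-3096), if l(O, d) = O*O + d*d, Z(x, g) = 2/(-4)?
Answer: -21672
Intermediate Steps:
Z(x, g) = -1/2 (Z(x, g) = 2*(-1/4) = -1/2)
l(O, d) = O**2 + d**2
y(B) = 3 + 1/(1/4 + B + B**2) (y(B) = 3 + 1/(B + (B**2 + (-1/2)**2)) = 3 + 1/(B + (B**2 + 1/4)) = 3 + 1/(B + (1/4 + B**2)) = 3 + 1/(1/4 + B + B**2))
y(D(0))*(-3096) = ((7 + 12*0 + 12*0**2)/(1 + 4*0 + 4*0**2))*(-3096) = ((7 + 0 + 12*0)/(1 + 0 + 4*0))*(-3096) = ((7 + 0 + 0)/(1 + 0 + 0))*(-3096) = (7/1)*(-3096) = (1*7)*(-3096) = 7*(-3096) = -21672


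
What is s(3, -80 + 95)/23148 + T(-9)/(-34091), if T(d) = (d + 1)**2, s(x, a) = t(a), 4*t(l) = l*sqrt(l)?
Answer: -64/34091 + 5*sqrt(15)/30864 ≈ -0.0012499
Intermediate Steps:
t(l) = l**(3/2)/4 (t(l) = (l*sqrt(l))/4 = l**(3/2)/4)
s(x, a) = a**(3/2)/4
T(d) = (1 + d)**2
s(3, -80 + 95)/23148 + T(-9)/(-34091) = ((-80 + 95)**(3/2)/4)/23148 + (1 - 9)**2/(-34091) = (15**(3/2)/4)*(1/23148) + (-8)**2*(-1/34091) = ((15*sqrt(15))/4)*(1/23148) + 64*(-1/34091) = (15*sqrt(15)/4)*(1/23148) - 64/34091 = 5*sqrt(15)/30864 - 64/34091 = -64/34091 + 5*sqrt(15)/30864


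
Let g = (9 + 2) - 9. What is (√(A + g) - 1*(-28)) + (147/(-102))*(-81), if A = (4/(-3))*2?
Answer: 4921/34 + I*√6/3 ≈ 144.74 + 0.8165*I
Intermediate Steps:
g = 2 (g = 11 - 9 = 2)
A = -8/3 (A = (4*(-⅓))*2 = -4/3*2 = -8/3 ≈ -2.6667)
(√(A + g) - 1*(-28)) + (147/(-102))*(-81) = (√(-8/3 + 2) - 1*(-28)) + (147/(-102))*(-81) = (√(-⅔) + 28) + (147*(-1/102))*(-81) = (I*√6/3 + 28) - 49/34*(-81) = (28 + I*√6/3) + 3969/34 = 4921/34 + I*√6/3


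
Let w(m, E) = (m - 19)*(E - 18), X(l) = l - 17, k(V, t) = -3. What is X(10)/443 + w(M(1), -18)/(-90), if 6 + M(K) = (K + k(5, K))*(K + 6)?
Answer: -34589/2215 ≈ -15.616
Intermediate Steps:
X(l) = -17 + l
M(K) = -6 + (-3 + K)*(6 + K) (M(K) = -6 + (K - 3)*(K + 6) = -6 + (-3 + K)*(6 + K))
w(m, E) = (-19 + m)*(-18 + E)
X(10)/443 + w(M(1), -18)/(-90) = (-17 + 10)/443 + (342 - 19*(-18) - 18*(-24 + 1² + 3*1) - 18*(-24 + 1² + 3*1))/(-90) = -7*1/443 + (342 + 342 - 18*(-24 + 1 + 3) - 18*(-24 + 1 + 3))*(-1/90) = -7/443 + (342 + 342 - 18*(-20) - 18*(-20))*(-1/90) = -7/443 + (342 + 342 + 360 + 360)*(-1/90) = -7/443 + 1404*(-1/90) = -7/443 - 78/5 = -34589/2215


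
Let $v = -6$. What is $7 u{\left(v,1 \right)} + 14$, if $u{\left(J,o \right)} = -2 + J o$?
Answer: $-42$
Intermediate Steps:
$7 u{\left(v,1 \right)} + 14 = 7 \left(-2 - 6\right) + 14 = 7 \left(-8\right) + 14 = -56 + 14 = -42$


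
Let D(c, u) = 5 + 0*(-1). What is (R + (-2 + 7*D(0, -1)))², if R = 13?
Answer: 2116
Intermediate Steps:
D(c, u) = 5 (D(c, u) = 5 + 0 = 5)
(R + (-2 + 7*D(0, -1)))² = (13 + (-2 + 7*5))² = (13 + (-2 + 35))² = (13 + 33)² = 46² = 2116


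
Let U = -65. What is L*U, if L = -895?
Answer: 58175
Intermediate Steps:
L*U = -895*(-65) = 58175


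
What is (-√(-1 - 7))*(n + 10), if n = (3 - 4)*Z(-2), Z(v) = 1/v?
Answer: -21*I*√2 ≈ -29.698*I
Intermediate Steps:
n = ½ (n = (3 - 4)/(-2) = -1*(-½) = ½ ≈ 0.50000)
(-√(-1 - 7))*(n + 10) = (-√(-1 - 7))*(½ + 10) = -√(-8)*(21/2) = -2*I*√2*(21/2) = -21*I*√2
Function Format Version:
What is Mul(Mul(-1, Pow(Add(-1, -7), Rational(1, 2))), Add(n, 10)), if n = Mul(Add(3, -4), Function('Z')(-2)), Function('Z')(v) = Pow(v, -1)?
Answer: Mul(-21, I, Pow(2, Rational(1, 2))) ≈ Mul(-29.698, I)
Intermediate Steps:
n = Rational(1, 2) (n = Mul(Add(3, -4), Pow(-2, -1)) = Mul(-1, Rational(-1, 2)) = Rational(1, 2) ≈ 0.50000)
Mul(Mul(-1, Pow(Add(-1, -7), Rational(1, 2))), Add(n, 10)) = Mul(Mul(-1, Pow(Add(-1, -7), Rational(1, 2))), Add(Rational(1, 2), 10)) = Mul(Mul(-1, Pow(-8, Rational(1, 2))), Rational(21, 2)) = Mul(Mul(-1, Mul(2, I, Pow(2, Rational(1, 2)))), Rational(21, 2)) = Mul(Mul(-2, I, Pow(2, Rational(1, 2))), Rational(21, 2)) = Mul(-21, I, Pow(2, Rational(1, 2)))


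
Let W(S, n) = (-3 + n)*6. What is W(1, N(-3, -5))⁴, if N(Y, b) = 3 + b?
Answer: 810000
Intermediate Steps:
W(S, n) = -18 + 6*n
W(1, N(-3, -5))⁴ = (-18 + 6*(3 - 5))⁴ = (-18 + 6*(-2))⁴ = (-18 - 12)⁴ = (-30)⁴ = 810000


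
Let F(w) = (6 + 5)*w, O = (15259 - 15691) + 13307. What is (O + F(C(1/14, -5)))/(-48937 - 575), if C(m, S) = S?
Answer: -3205/12378 ≈ -0.25893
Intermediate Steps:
O = 12875 (O = -432 + 13307 = 12875)
F(w) = 11*w
(O + F(C(1/14, -5)))/(-48937 - 575) = (12875 + 11*(-5))/(-48937 - 575) = (12875 - 55)/(-49512) = 12820*(-1/49512) = -3205/12378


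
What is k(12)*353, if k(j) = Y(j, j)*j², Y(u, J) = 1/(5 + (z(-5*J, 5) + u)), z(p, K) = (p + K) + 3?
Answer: -50832/35 ≈ -1452.3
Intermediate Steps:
z(p, K) = 3 + K + p (z(p, K) = (K + p) + 3 = 3 + K + p)
Y(u, J) = 1/(13 + u - 5*J) (Y(u, J) = 1/(5 + ((3 + 5 - 5*J) + u)) = 1/(5 + ((8 - 5*J) + u)) = 1/(5 + (8 + u - 5*J)) = 1/(13 + u - 5*J))
k(j) = j²/(13 - 4*j) (k(j) = j²/(13 + j - 5*j) = j²/(13 - 4*j))
k(12)*353 = (12²/(13 - 4*12))*353 = (144/(13 - 48))*353 = (144/(-35))*353 = (144*(-1/35))*353 = -144/35*353 = -50832/35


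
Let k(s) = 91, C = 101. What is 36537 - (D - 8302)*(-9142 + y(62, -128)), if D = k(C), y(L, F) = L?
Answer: -74519343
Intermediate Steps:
D = 91
36537 - (D - 8302)*(-9142 + y(62, -128)) = 36537 - (91 - 8302)*(-9142 + 62) = 36537 - (-8211)*(-9080) = 36537 - 1*74555880 = 36537 - 74555880 = -74519343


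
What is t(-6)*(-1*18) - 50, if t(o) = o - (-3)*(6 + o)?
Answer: 58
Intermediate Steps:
t(o) = 18 + 4*o (t(o) = o - (-18 - 3*o) = o + (18 + 3*o) = 18 + 4*o)
t(-6)*(-1*18) - 50 = (18 + 4*(-6))*(-1*18) - 50 = (18 - 24)*(-18) - 50 = -6*(-18) - 50 = 108 - 50 = 58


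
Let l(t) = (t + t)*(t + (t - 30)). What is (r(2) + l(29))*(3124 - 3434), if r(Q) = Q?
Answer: -504060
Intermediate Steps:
l(t) = 2*t*(-30 + 2*t) (l(t) = (2*t)*(t + (-30 + t)) = (2*t)*(-30 + 2*t) = 2*t*(-30 + 2*t))
(r(2) + l(29))*(3124 - 3434) = (2 + 4*29*(-15 + 29))*(3124 - 3434) = (2 + 4*29*14)*(-310) = (2 + 1624)*(-310) = 1626*(-310) = -504060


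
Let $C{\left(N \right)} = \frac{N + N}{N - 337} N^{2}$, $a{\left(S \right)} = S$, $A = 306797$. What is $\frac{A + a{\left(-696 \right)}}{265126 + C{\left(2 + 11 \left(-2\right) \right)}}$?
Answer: $\frac{109278057}{94665982} \approx 1.1544$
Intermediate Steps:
$C{\left(N \right)} = \frac{2 N^{3}}{-337 + N}$ ($C{\left(N \right)} = \frac{2 N}{-337 + N} N^{2} = \frac{2 N^{3}}{-337 + N}$)
$\frac{A + a{\left(-696 \right)}}{265126 + C{\left(2 + 11 \left(-2\right) \right)}} = \frac{306797 - 696}{265126 + \frac{2 \left(2 + 11 \left(-2\right)\right)^{3}}{-337 + \left(2 + 11 \left(-2\right)\right)}} = \frac{306101}{265126 + \frac{2 \left(2 - 22\right)^{3}}{-337 + \left(2 - 22\right)}} = \frac{306101}{265126 + \frac{2 \left(-20\right)^{3}}{-337 - 20}} = \frac{306101}{265126 + 2 \left(-8000\right) \frac{1}{-357}} = \frac{306101}{265126 + 2 \left(-8000\right) \left(- \frac{1}{357}\right)} = \frac{306101}{265126 + \frac{16000}{357}} = \frac{306101}{\frac{94665982}{357}} = 306101 \cdot \frac{357}{94665982} = \frac{109278057}{94665982}$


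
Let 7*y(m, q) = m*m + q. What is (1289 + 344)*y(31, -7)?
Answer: 1557882/7 ≈ 2.2255e+5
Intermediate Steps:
y(m, q) = q/7 + m²/7 (y(m, q) = (m*m + q)/7 = (m² + q)/7 = (q + m²)/7 = q/7 + m²/7)
(1289 + 344)*y(31, -7) = (1289 + 344)*((⅐)*(-7) + (⅐)*31²) = 1633*(-1 + (⅐)*961) = 1633*(-1 + 961/7) = 1633*(954/7) = 1557882/7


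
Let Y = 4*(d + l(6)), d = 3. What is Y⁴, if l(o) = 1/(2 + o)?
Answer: 390625/16 ≈ 24414.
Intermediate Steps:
Y = 25/2 (Y = 4*(3 + 1/(2 + 6)) = 4*(3 + 1/8) = 4*(3 + ⅛) = 4*(25/8) = 25/2 ≈ 12.500)
Y⁴ = (25/2)⁴ = 390625/16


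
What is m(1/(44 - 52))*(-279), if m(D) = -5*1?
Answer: 1395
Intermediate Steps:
m(D) = -5
m(1/(44 - 52))*(-279) = -5*(-279) = 1395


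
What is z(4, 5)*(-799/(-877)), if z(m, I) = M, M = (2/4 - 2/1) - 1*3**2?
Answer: -16779/1754 ≈ -9.5661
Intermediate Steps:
M = -21/2 (M = (2*(1/4) - 2*1) - 1*9 = (1/2 - 2) - 9 = -3/2 - 9 = -21/2 ≈ -10.500)
z(m, I) = -21/2
z(4, 5)*(-799/(-877)) = -(-16779)/(2*(-877)) = -(-16779)*(-1)/(2*877) = -21/2*799/877 = -16779/1754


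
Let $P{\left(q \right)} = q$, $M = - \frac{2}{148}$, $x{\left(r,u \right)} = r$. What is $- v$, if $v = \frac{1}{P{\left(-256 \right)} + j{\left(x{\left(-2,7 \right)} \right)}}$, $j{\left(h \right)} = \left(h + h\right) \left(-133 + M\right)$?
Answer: $- \frac{37}{10214} \approx -0.0036225$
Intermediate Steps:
$M = - \frac{1}{74}$ ($M = \left(-2\right) \frac{1}{148} = - \frac{1}{74} \approx -0.013514$)
$j{\left(h \right)} = - \frac{9843 h}{37}$ ($j{\left(h \right)} = \left(h + h\right) \left(-133 - \frac{1}{74}\right) = 2 h \left(- \frac{9843}{74}\right) = - \frac{9843 h}{37}$)
$v = \frac{37}{10214}$ ($v = \frac{1}{-256 - - \frac{19686}{37}} = \frac{1}{-256 + \frac{19686}{37}} = \frac{1}{\frac{10214}{37}} = \frac{37}{10214} \approx 0.0036225$)
$- v = \left(-1\right) \frac{37}{10214} = - \frac{37}{10214}$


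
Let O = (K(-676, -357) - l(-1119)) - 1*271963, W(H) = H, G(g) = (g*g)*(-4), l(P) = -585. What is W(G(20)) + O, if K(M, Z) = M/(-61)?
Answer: -16650982/61 ≈ -2.7297e+5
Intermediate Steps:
K(M, Z) = -M/61 (K(M, Z) = M*(-1/61) = -M/61)
G(g) = -4*g² (G(g) = g²*(-4) = -4*g²)
O = -16553382/61 (O = (-1/61*(-676) - 1*(-585)) - 1*271963 = (676/61 + 585) - 271963 = 36361/61 - 271963 = -16553382/61 ≈ -2.7137e+5)
W(G(20)) + O = -4*20² - 16553382/61 = -4*400 - 16553382/61 = -1600 - 16553382/61 = -16650982/61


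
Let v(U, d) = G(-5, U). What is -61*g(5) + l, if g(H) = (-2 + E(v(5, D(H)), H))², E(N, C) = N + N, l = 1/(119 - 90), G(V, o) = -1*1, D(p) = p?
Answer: -28303/29 ≈ -975.97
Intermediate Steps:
G(V, o) = -1
l = 1/29 ≈ 0.034483
v(U, d) = -1
E(N, C) = 2*N
g(H) = 16 (g(H) = (-2 + 2*(-1))² = (-2 - 2)² = (-4)² = 16)
-61*g(5) + l = -61*16 + 1/29 = -976 + 1/29 = -28303/29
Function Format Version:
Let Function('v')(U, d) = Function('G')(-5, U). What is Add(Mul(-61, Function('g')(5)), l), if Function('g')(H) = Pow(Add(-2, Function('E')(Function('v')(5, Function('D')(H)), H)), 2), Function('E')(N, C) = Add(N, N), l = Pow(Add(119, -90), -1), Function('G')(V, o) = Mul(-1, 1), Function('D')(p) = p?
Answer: Rational(-28303, 29) ≈ -975.97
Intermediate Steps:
Function('G')(V, o) = -1
l = Rational(1, 29) (l = Pow(29, -1) = Rational(1, 29) ≈ 0.034483)
Function('v')(U, d) = -1
Function('E')(N, C) = Mul(2, N)
Function('g')(H) = 16 (Function('g')(H) = Pow(Add(-2, Mul(2, -1)), 2) = Pow(Add(-2, -2), 2) = Pow(-4, 2) = 16)
Add(Mul(-61, Function('g')(5)), l) = Add(Mul(-61, 16), Rational(1, 29)) = Add(-976, Rational(1, 29)) = Rational(-28303, 29)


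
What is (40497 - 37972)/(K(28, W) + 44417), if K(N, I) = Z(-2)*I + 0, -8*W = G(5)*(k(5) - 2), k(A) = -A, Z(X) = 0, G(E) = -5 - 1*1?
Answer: 2525/44417 ≈ 0.056848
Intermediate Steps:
G(E) = -6 (G(E) = -5 - 1 = -6)
W = -21/4 (W = -(-3)*(-1*5 - 2)/4 = -(-3)*(-5 - 2)/4 = -(-3)*(-7)/4 = -⅛*42 = -21/4 ≈ -5.2500)
K(N, I) = 0 (K(N, I) = 0*I + 0 = 0 + 0 = 0)
(40497 - 37972)/(K(28, W) + 44417) = (40497 - 37972)/(0 + 44417) = 2525/44417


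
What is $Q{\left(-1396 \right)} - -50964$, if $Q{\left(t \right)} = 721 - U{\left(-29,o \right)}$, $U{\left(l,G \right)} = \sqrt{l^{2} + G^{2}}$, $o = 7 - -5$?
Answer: $51685 - \sqrt{985} \approx 51654.0$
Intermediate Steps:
$o = 12$ ($o = 7 + 5 = 12$)
$U{\left(l,G \right)} = \sqrt{G^{2} + l^{2}}$
$Q{\left(t \right)} = 721 - \sqrt{985}$ ($Q{\left(t \right)} = 721 - \sqrt{12^{2} + \left(-29\right)^{2}} = 721 - \sqrt{144 + 841} = 721 - \sqrt{985}$)
$Q{\left(-1396 \right)} - -50964 = \left(721 - \sqrt{985}\right) - -50964 = \left(721 - \sqrt{985}\right) + 50964 = 51685 - \sqrt{985}$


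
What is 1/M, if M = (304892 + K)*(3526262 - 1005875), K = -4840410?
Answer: -1/11431260605466 ≈ -8.7479e-14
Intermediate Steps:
M = -11431260605466 (M = (304892 - 4840410)*(3526262 - 1005875) = -4535518*2520387 = -11431260605466)
1/M = 1/(-11431260605466) = -1/11431260605466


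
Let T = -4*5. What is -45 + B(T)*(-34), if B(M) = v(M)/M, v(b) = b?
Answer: -79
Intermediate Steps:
T = -20
B(M) = 1 (B(M) = M/M = 1)
-45 + B(T)*(-34) = -45 + 1*(-34) = -45 - 34 = -79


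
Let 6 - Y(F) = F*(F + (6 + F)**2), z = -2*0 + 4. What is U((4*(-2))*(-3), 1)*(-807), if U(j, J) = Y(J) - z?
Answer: 38736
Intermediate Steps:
z = 4 (z = 0 + 4 = 4)
Y(F) = 6 - F*(F + (6 + F)**2)
U(j, J) = 2 - J**2 - J*(6 + J)**2 (U(j, J) = (6 - J**2 - J*(6 + J)**2) - 1*4 = (6 - J**2 - J*(6 + J)**2) - 4 = 2 - J**2 - J*(6 + J)**2)
U((4*(-2))*(-3), 1)*(-807) = (2 - 1*1**2 - 1*1*(6 + 1)**2)*(-807) = (2 - 1*1 - 1*1*7**2)*(-807) = (2 - 1 - 1*1*49)*(-807) = (2 - 1 - 49)*(-807) = -48*(-807) = 38736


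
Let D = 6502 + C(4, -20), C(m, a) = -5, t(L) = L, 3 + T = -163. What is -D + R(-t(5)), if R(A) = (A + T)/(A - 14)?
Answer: -6488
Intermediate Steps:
T = -166 (T = -3 - 163 = -166)
R(A) = (-166 + A)/(-14 + A) (R(A) = (A - 166)/(A - 14) = (-166 + A)/(-14 + A))
D = 6497 (D = 6502 - 5 = 6497)
-D + R(-t(5)) = -1*6497 + (-166 - 1*5)/(-14 - 1*5) = -6497 + (-166 - 5)/(-14 - 5) = -6497 - 171/(-19) = -6497 - 1/19*(-171) = -6497 + 9 = -6488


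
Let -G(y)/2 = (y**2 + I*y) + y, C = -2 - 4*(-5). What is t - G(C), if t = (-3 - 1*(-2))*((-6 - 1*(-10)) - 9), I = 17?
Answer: 1301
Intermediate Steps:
C = 18 (C = -2 + 20 = 18)
G(y) = -36*y - 2*y**2 (G(y) = -2*((y**2 + 17*y) + y) = -2*(y**2 + 18*y) = -36*y - 2*y**2)
t = 5 (t = (-3 + 2)*((-6 + 10) - 9) = -(4 - 9) = -1*(-5) = 5)
t - G(C) = 5 - (-2)*18*(18 + 18) = 5 - (-2)*18*36 = 5 - 1*(-1296) = 5 + 1296 = 1301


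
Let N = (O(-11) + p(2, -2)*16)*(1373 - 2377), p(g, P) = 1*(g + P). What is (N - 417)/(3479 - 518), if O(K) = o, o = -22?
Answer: 21671/2961 ≈ 7.3188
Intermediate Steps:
O(K) = -22
p(g, P) = P + g (p(g, P) = 1*(P + g) = P + g)
N = 22088 (N = (-22 + (-2 + 2)*16)*(1373 - 2377) = (-22 + 0*16)*(-1004) = (-22 + 0)*(-1004) = -22*(-1004) = 22088)
(N - 417)/(3479 - 518) = (22088 - 417)/(3479 - 518) = 21671/2961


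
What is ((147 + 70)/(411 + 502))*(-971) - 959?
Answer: -1086274/913 ≈ -1189.8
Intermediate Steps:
((147 + 70)/(411 + 502))*(-971) - 959 = (217/913)*(-971) - 959 = -210707/913 - 959 = -1086274/913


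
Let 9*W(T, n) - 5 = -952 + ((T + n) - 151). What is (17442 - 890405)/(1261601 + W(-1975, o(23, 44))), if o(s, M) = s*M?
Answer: -124709/180196 ≈ -0.69207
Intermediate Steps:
o(s, M) = M*s
W(T, n) = -122 + T/9 + n/9 (W(T, n) = 5/9 + (-952 + ((T + n) - 151))/9 = 5/9 + (-952 + (-151 + T + n))/9 = 5/9 + (-1103 + T + n)/9 = 5/9 + (-1103/9 + T/9 + n/9) = -122 + T/9 + n/9)
(17442 - 890405)/(1261601 + W(-1975, o(23, 44))) = (17442 - 890405)/(1261601 + (-122 + (⅑)*(-1975) + (44*23)/9)) = -872963/(1261601 + (-122 - 1975/9 + (⅑)*1012)) = -872963/(1261601 + (-122 - 1975/9 + 1012/9)) = -872963/(1261601 - 229) = -872963/1261372 = -872963*1/1261372 = -124709/180196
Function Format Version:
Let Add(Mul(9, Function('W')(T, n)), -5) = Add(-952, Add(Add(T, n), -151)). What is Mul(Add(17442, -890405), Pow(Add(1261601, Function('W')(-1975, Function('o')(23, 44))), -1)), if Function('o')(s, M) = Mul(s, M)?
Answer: Rational(-124709, 180196) ≈ -0.69207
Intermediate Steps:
Function('o')(s, M) = Mul(M, s)
Function('W')(T, n) = Add(-122, Mul(Rational(1, 9), T), Mul(Rational(1, 9), n)) (Function('W')(T, n) = Add(Rational(5, 9), Mul(Rational(1, 9), Add(-952, Add(Add(T, n), -151)))) = Add(Rational(5, 9), Mul(Rational(1, 9), Add(-952, Add(-151, T, n)))) = Add(Rational(5, 9), Mul(Rational(1, 9), Add(-1103, T, n))) = Add(Rational(5, 9), Add(Rational(-1103, 9), Mul(Rational(1, 9), T), Mul(Rational(1, 9), n))) = Add(-122, Mul(Rational(1, 9), T), Mul(Rational(1, 9), n)))
Mul(Add(17442, -890405), Pow(Add(1261601, Function('W')(-1975, Function('o')(23, 44))), -1)) = Mul(Add(17442, -890405), Pow(Add(1261601, Add(-122, Mul(Rational(1, 9), -1975), Mul(Rational(1, 9), Mul(44, 23)))), -1)) = Mul(-872963, Pow(Add(1261601, Add(-122, Rational(-1975, 9), Mul(Rational(1, 9), 1012))), -1)) = Mul(-872963, Pow(Add(1261601, Add(-122, Rational(-1975, 9), Rational(1012, 9))), -1)) = Mul(-872963, Pow(Add(1261601, -229), -1)) = Mul(-872963, Pow(1261372, -1)) = Mul(-872963, Rational(1, 1261372)) = Rational(-124709, 180196)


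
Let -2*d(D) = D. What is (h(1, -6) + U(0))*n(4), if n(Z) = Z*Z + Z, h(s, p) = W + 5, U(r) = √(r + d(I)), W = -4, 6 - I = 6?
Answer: 20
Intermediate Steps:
I = 0 (I = 6 - 1*6 = 6 - 6 = 0)
d(D) = -D/2
U(r) = √r (U(r) = √(r - ½*0) = √(r + 0) = √r)
h(s, p) = 1 (h(s, p) = -4 + 5 = 1)
n(Z) = Z + Z² (n(Z) = Z² + Z = Z + Z²)
(h(1, -6) + U(0))*n(4) = (1 + √0)*(4*(1 + 4)) = (1 + 0)*(4*5) = 1*20 = 20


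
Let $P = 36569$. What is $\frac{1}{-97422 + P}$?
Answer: $- \frac{1}{60853} \approx -1.6433 \cdot 10^{-5}$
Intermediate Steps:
$\frac{1}{-97422 + P} = \frac{1}{-97422 + 36569} = \frac{1}{-60853} = - \frac{1}{60853}$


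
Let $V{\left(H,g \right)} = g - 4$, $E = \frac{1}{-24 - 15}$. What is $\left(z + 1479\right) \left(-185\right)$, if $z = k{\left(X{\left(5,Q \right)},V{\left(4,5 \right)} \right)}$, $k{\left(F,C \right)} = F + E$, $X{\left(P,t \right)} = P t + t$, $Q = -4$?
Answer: $- \frac{10497640}{39} \approx -2.6917 \cdot 10^{5}$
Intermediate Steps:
$E = - \frac{1}{39}$ ($E = \frac{1}{-39} = - \frac{1}{39} \approx -0.025641$)
$X{\left(P,t \right)} = t + P t$
$V{\left(H,g \right)} = -4 + g$
$k{\left(F,C \right)} = - \frac{1}{39} + F$ ($k{\left(F,C \right)} = F - \frac{1}{39} = - \frac{1}{39} + F$)
$z = - \frac{937}{39}$ ($z = - \frac{1}{39} - 4 \left(1 + 5\right) = - \frac{1}{39} - 24 = - \frac{937}{39} \approx -24.026$)
$\left(z + 1479\right) \left(-185\right) = \left(- \frac{937}{39} + 1479\right) \left(-185\right) = \frac{56744}{39} \left(-185\right) = - \frac{10497640}{39}$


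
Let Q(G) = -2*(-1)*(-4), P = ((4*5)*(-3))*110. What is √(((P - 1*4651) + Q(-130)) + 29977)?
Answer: 7*√382 ≈ 136.81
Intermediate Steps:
P = -6600 (P = (20*(-3))*110 = -60*110 = -6600)
Q(G) = -8 (Q(G) = 2*(-4) = -8)
√(((P - 1*4651) + Q(-130)) + 29977) = √(((-6600 - 1*4651) - 8) + 29977) = √(((-6600 - 4651) - 8) + 29977) = √((-11251 - 8) + 29977) = √(-11259 + 29977) = √18718 = 7*√382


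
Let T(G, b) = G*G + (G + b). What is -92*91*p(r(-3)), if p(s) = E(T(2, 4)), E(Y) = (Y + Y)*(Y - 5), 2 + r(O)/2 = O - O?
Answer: -837200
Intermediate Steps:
T(G, b) = G + b + G**2 (T(G, b) = G**2 + (G + b) = G + b + G**2)
r(O) = -4 (r(O) = -4 + 2*(O - O) = -4 + 2*0 = -4 + 0 = -4)
E(Y) = 2*Y*(-5 + Y) (E(Y) = (2*Y)*(-5 + Y) = 2*Y*(-5 + Y))
p(s) = 100 (p(s) = 2*(2 + 4 + 2**2)*(-5 + (2 + 4 + 2**2)) = 2*(2 + 4 + 4)*(-5 + (2 + 4 + 4)) = 2*10*(-5 + 10) = 2*10*5 = 100)
-92*91*p(r(-3)) = -92*91*100 = -8372*100 = -1*837200 = -837200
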